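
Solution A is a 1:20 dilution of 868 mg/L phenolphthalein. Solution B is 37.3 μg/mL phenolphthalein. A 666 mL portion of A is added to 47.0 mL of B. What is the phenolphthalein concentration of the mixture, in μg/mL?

C_A = 868 mg/L / 20 = 43.4 mg/L.
C_B = 37.3 μg/mL = 37.3 mg/L.
C_mix = (C_A·V_A + C_B·V_B)/(V_A + V_B) = (43.4×666 + 37.3×47.0) / 713.0 = 43.0 mg/L = 43.0 μg/mL.

43.0 μg/mL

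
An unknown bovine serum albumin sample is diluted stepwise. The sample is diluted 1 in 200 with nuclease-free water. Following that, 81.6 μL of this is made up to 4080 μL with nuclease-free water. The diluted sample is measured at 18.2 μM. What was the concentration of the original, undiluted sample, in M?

0.182 M

Overall dilution factor = 200 × 50 = 1.00 × 10⁴.
Original = 18.2 μM × 1.00 × 10⁴ = 1.82 × 10⁵ μM = 0.182 M.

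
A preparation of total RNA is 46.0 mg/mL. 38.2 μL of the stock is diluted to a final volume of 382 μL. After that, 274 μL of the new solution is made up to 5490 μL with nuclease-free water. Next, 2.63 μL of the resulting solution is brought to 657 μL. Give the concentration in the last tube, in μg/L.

Overall dilution factor = 10 × 20.04 × 249.8 = 5.01 × 10⁴.
46.0 mg/mL / 5.01 × 10⁴ = 9.19 × 10⁻⁴ mg/mL = 919 μg/L.

919 μg/L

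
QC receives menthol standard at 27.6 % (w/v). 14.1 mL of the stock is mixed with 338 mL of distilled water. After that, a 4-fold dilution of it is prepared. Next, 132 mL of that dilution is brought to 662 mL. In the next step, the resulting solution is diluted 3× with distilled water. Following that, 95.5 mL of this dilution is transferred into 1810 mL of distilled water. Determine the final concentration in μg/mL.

9.20 μg/mL

Overall dilution factor = 24.97 × 4 × 5.015 × 3 × 19.95 = 3.00 × 10⁴.
27.6 % (w/v) / 3.00 × 10⁴ = 9.20 × 10⁻⁴ % (w/v) = 9.20 μg/mL.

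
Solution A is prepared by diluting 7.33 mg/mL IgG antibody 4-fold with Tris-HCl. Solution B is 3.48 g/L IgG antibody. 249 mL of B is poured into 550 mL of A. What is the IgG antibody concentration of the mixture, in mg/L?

2350 mg/L

C_A = 7.33 mg/mL / 4 = 1.83 mg/mL.
C_B = 3.48 g/L = 3.48 mg/mL.
C_mix = (C_A·V_A + C_B·V_B)/(V_A + V_B) = (1.83×550 + 3.48×249) / 799.0 = 2.35 mg/mL = 2350 mg/L.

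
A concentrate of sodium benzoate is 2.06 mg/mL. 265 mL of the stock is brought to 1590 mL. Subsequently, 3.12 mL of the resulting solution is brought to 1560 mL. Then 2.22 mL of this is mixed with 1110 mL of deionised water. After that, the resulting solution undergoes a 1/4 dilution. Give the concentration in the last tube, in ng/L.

343 ng/L

Overall dilution factor = 6 × 500 × 501 × 4 = 6.01 × 10⁶.
2.06 mg/mL / 6.01 × 10⁶ = 3.43 × 10⁻⁷ mg/mL = 343 ng/L.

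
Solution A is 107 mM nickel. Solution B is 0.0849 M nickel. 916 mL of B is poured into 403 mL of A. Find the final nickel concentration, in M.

0.0917 M

C_B = 0.0849 M = 84.9 mM.
C_mix = (C_A·V_A + C_B·V_B)/(V_A + V_B) = (107×403 + 84.9×916) / 1319 = 91.7 mM = 0.0917 M.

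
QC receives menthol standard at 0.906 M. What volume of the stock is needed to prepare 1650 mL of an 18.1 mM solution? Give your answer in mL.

33.0 mL

18.1 mM = 0.0181 M.
V₁ = C₂V₂/C₁ = 0.0181 × 1650 / 0.906 = 33.0 mL.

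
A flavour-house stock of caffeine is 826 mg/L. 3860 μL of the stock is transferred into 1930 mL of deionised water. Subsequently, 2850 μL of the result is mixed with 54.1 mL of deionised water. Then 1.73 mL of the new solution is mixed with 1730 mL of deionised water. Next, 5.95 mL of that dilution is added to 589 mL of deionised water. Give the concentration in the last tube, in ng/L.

Overall dilution factor = 501 × 19.98 × 1001 × 99.99 = 1.00 × 10⁹.
826 mg/L / 1.00 × 10⁹ = 8.24 × 10⁻⁷ mg/L = 0.824 ng/L.

0.824 ng/L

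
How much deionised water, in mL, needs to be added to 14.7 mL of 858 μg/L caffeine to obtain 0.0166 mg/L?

745 mL

0.0166 mg/L = 16.6 μg/L.
V₂ = C₁V₁/C₂ = 858 × 14.7 / 16.6 = 760 mL.
Diluent to add = V₂ − V₁ = 760 − 14.7 = 745 mL.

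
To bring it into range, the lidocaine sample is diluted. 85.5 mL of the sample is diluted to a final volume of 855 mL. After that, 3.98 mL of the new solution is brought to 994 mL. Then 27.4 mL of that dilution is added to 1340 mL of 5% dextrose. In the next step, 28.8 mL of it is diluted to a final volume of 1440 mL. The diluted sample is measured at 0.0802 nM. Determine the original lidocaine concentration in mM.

0.500 mM

Overall dilution factor = 10 × 249.7 × 49.91 × 50 = 6.23 × 10⁶.
Original = 0.0802 nM × 6.23 × 10⁶ = 5.00 × 10⁵ nM = 0.500 mM.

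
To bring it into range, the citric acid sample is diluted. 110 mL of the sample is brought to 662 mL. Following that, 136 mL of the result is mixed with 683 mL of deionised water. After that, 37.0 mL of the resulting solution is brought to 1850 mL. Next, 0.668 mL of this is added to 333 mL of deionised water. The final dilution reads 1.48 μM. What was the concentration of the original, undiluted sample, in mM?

1340 mM

Overall dilution factor = 6.018 × 6.022 × 50 × 499.5 = 9.05 × 10⁵.
Original = 1.48 μM × 9.05 × 10⁵ = 1.34 × 10⁶ μM = 1340 mM.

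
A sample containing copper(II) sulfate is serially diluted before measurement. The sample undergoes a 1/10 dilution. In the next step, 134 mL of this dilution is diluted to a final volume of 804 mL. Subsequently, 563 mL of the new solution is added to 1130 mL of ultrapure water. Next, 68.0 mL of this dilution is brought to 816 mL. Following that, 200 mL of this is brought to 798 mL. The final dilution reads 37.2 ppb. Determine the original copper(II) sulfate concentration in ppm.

321 ppm

Overall dilution factor = 10 × 6 × 3.007 × 12 × 3.990 = 8639.
Original = 37.2 ppb × 8639 = 3.21 × 10⁵ ppb = 321 ppm.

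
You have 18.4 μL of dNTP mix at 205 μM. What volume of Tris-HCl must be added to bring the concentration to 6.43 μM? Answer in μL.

V₂ = C₁V₁/C₂ = 205 × 18.4 / 6.43 = 587 μL.
Diluent to add = V₂ − V₁ = 587 − 18.4 = 568 μL.

568 μL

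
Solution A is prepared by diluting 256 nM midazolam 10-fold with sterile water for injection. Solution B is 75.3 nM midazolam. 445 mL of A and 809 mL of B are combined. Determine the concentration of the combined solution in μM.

0.0577 μM

C_A = 256 nM / 10 = 25.6 nM.
C_mix = (C_A·V_A + C_B·V_B)/(V_A + V_B) = (25.6×445 + 75.3×809) / 1254 = 57.7 nM = 0.0577 μM.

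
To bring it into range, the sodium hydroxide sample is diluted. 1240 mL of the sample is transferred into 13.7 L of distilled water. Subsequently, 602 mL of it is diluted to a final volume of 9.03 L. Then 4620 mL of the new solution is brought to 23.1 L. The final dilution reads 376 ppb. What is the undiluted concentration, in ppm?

Overall dilution factor = 12.05 × 15 × 5 = 904.
Original = 376 ppb × 904 = 3.40 × 10⁵ ppb = 340 ppm.

340 ppm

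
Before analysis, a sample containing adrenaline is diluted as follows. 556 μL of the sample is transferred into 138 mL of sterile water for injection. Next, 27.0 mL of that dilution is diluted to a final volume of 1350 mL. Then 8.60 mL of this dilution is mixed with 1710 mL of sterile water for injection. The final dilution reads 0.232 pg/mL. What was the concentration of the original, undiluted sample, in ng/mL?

Overall dilution factor = 249.2 × 50 × 199.8 = 2.49 × 10⁶.
Original = 0.232 pg/mL × 2.49 × 10⁶ = 5.78 × 10⁵ pg/mL = 578 ng/mL.

578 ng/mL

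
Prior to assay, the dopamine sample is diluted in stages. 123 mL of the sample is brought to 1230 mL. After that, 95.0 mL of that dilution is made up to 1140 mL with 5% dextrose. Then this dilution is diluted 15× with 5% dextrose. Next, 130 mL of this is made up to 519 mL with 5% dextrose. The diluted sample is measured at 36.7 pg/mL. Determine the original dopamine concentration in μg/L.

264 μg/L

Overall dilution factor = 10 × 12 × 15 × 3.992 = 7186.
Original = 36.7 pg/mL × 7186 = 2.64 × 10⁵ pg/mL = 264 μg/L.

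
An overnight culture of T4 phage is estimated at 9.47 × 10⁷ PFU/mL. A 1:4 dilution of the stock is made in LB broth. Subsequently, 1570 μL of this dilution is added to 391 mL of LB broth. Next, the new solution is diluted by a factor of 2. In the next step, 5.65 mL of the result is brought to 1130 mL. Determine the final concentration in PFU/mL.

Overall dilution factor = 4 × 250.0 × 2 × 200 = 4.00 × 10⁵.
9.47 × 10⁷ PFU/mL / 4.00 × 10⁵ = 237 PFU/mL.

237 PFU/mL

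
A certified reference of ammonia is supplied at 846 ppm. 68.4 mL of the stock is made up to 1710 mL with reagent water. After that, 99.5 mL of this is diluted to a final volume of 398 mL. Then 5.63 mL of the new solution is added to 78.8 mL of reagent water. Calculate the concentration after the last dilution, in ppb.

Overall dilution factor = 25 × 4 × 15.00 = 1500.
846 ppm / 1500 = 0.564 ppm = 564 ppb.

564 ppb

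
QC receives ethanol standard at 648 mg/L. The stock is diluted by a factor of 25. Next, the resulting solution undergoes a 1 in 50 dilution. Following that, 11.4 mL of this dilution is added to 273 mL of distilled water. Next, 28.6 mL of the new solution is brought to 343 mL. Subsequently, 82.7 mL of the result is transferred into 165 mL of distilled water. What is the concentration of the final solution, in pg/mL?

578 pg/mL

Overall dilution factor = 25 × 50 × 24.95 × 11.99 × 2.995 = 1.12 × 10⁶.
648 mg/L / 1.12 × 10⁶ = 5.78 × 10⁻⁴ mg/L = 578 pg/mL.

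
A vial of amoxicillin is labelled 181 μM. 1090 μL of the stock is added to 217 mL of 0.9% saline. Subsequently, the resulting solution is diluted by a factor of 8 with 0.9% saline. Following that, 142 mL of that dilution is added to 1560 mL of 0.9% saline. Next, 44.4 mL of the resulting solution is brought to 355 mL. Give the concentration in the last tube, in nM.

Overall dilution factor = 200.1 × 8 × 11.99 × 7.995 = 1.53 × 10⁵.
181 μM / 1.53 × 10⁵ = 1.18 × 10⁻³ μM = 1.18 nM.

1.18 nM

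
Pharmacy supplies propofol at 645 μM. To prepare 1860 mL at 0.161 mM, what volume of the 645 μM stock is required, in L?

0.161 mM = 161 μM.
V₁ = C₂V₂/C₁ = 161 × 1860 / 645 = 464 mL = 0.464 L.

0.464 L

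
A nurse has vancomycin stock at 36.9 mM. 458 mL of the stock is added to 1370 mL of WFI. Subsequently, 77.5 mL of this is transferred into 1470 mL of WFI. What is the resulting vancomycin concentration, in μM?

Overall dilution factor = 3.991 × 19.97 = 79.7.
36.9 mM / 79.7 = 0.463 mM = 463 μM.

463 μM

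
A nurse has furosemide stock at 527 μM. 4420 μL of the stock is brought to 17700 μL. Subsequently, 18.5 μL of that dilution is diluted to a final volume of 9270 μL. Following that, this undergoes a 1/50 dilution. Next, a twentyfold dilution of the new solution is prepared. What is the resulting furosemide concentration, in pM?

Overall dilution factor = 4.005 × 501.1 × 50 × 20 = 2.01 × 10⁶.
527 μM / 2.01 × 10⁶ = 2.63 × 10⁻⁴ μM = 263 pM.

263 pM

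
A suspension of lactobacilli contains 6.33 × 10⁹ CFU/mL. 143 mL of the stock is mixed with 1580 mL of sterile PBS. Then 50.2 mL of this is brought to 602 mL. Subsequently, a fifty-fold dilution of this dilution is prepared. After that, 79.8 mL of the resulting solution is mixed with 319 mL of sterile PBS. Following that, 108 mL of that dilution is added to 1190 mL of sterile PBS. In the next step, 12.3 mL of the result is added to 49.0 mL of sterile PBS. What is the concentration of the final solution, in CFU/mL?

Overall dilution factor = 12.05 × 11.99 × 50 × 4.997 × 12.02 × 4.984 = 2.16 × 10⁶.
6.33 × 10⁹ CFU/mL / 2.16 × 10⁶ = 2930 CFU/mL.

2930 CFU/mL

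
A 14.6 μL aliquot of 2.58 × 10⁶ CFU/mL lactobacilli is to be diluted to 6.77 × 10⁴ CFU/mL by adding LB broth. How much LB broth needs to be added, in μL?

V₂ = C₁V₁/C₂ = 2.58 × 10⁶ × 14.6 / 6.77 × 10⁴ = 556 μL.
Diluent to add = V₂ − V₁ = 556 − 14.6 = 542 μL.

542 μL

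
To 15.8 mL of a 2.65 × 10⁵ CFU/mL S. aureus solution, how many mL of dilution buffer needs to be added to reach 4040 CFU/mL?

V₂ = C₁V₁/C₂ = 2.65 × 10⁵ × 15.8 / 4040 = 1036 mL.
Diluent to add = V₂ − V₁ = 1036 − 15.8 = 1020 mL.

1020 mL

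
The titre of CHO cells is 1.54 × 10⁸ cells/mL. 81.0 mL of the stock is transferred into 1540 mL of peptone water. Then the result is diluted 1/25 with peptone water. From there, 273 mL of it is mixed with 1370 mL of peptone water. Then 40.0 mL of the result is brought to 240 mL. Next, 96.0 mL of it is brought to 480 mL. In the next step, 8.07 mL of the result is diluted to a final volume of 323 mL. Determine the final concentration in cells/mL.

Overall dilution factor = 20.01 × 25 × 6.018 × 6 × 5 × 40.02 = 3.62 × 10⁶.
1.54 × 10⁸ cells/mL / 3.62 × 10⁶ = 42.6 cells/mL.

42.6 cells/mL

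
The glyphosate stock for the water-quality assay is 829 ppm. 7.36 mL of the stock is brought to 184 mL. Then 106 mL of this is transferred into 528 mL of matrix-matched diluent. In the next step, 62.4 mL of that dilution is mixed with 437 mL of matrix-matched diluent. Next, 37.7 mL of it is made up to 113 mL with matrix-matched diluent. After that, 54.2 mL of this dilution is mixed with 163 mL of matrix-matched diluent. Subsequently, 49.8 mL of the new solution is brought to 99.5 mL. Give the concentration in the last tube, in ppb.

Overall dilution factor = 25 × 5.981 × 8.003 × 2.997 × 4.007 × 1.998 = 2.87 × 10⁴.
829 ppm / 2.87 × 10⁴ = 0.0289 ppm = 28.9 ppb.

28.9 ppb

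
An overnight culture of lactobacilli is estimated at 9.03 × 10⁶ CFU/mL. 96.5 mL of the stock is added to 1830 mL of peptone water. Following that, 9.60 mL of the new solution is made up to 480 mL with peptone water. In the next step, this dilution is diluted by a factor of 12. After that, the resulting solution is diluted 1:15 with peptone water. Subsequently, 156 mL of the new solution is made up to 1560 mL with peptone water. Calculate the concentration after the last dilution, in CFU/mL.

5.03 CFU/mL

Overall dilution factor = 19.96 × 50 × 12 × 15 × 10 = 1.80 × 10⁶.
9.03 × 10⁶ CFU/mL / 1.80 × 10⁶ = 5.03 CFU/mL.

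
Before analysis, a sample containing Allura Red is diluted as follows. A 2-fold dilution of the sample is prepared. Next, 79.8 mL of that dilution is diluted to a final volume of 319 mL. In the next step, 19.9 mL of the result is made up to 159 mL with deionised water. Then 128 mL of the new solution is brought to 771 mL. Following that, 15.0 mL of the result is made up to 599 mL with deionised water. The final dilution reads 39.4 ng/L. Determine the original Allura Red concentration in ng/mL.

605 ng/mL

Overall dilution factor = 2 × 3.997 × 7.990 × 6.023 × 39.93 = 1.54 × 10⁴.
Original = 39.4 ng/L × 1.54 × 10⁴ = 6.05 × 10⁵ ng/L = 605 ng/mL.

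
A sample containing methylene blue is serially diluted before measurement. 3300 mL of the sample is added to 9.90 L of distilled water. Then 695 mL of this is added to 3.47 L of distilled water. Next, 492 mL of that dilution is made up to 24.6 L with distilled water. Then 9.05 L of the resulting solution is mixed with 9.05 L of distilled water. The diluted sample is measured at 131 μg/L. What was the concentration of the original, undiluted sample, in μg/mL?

Overall dilution factor = 4 × 5.993 × 50 × 2 = 2397.
Original = 131 μg/L × 2397 = 3.14 × 10⁵ μg/L = 314 μg/mL.

314 μg/mL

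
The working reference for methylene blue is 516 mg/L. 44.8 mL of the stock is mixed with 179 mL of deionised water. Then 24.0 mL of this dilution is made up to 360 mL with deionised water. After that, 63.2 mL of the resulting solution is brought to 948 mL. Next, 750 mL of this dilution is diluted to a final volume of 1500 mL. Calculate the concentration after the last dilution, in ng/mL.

Overall dilution factor = 4.996 × 15 × 15 × 2 = 2248.
516 mg/L / 2248 = 0.230 mg/L = 230 ng/mL.

230 ng/mL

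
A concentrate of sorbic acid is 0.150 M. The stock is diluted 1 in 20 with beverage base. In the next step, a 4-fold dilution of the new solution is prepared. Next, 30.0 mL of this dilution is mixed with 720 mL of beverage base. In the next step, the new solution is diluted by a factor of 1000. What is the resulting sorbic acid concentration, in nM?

75.0 nM

Overall dilution factor = 20 × 4 × 25 × 1000 = 2.00 × 10⁶.
0.150 M / 2.00 × 10⁶ = 7.50 × 10⁻⁸ M = 75.0 nM.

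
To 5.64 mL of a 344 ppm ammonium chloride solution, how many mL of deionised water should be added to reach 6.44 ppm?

V₂ = C₁V₁/C₂ = 344 × 5.64 / 6.44 = 301 mL.
Diluent to add = V₂ − V₁ = 301 − 5.64 = 296 mL.

296 mL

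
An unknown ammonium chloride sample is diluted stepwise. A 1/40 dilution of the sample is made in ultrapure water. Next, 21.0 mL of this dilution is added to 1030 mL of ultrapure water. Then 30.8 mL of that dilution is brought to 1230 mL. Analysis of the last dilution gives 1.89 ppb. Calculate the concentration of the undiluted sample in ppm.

151 ppm

Overall dilution factor = 40 × 50.05 × 39.94 = 7.99 × 10⁴.
Original = 1.89 ppb × 7.99 × 10⁴ = 1.51 × 10⁵ ppb = 151 ppm.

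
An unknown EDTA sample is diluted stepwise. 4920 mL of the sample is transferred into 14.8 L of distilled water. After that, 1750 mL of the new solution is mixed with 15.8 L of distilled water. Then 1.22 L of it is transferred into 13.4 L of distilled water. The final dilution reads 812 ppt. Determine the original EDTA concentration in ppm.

Overall dilution factor = 4.008 × 10.03 × 11.98 = 482.
Original = 812 ppt × 482 = 3.91 × 10⁵ ppt = 0.391 ppm.

0.391 ppm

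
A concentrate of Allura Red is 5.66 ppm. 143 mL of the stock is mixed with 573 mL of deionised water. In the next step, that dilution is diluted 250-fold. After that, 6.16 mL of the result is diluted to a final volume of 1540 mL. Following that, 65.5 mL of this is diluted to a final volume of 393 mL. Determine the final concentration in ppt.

3.01 ppt

Overall dilution factor = 5.007 × 250 × 250 × 6 = 1.88 × 10⁶.
5.66 ppm / 1.88 × 10⁶ = 3.01 × 10⁻⁶ ppm = 3.01 ppt.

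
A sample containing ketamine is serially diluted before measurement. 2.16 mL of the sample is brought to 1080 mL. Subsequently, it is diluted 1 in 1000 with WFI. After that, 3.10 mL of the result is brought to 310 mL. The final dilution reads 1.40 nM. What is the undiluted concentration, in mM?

Overall dilution factor = 500 × 1000 × 100 = 5.00 × 10⁷.
Original = 1.40 nM × 5.00 × 10⁷ = 7.00 × 10⁷ nM = 70.0 mM.

70.0 mM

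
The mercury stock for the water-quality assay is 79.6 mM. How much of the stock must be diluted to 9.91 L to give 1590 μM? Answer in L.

0.198 L

1590 μM = 1.59 mM.
V₁ = C₂V₂/C₁ = 1.59 × 9.91 / 79.6 = 0.198 L.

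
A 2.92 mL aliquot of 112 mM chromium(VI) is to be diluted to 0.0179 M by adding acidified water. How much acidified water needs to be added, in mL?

15.4 mL

0.0179 M = 17.9 mM.
V₂ = C₁V₁/C₂ = 112 × 2.92 / 17.9 = 18.3 mL.
Diluent to add = V₂ − V₁ = 18.3 − 2.92 = 15.4 mL.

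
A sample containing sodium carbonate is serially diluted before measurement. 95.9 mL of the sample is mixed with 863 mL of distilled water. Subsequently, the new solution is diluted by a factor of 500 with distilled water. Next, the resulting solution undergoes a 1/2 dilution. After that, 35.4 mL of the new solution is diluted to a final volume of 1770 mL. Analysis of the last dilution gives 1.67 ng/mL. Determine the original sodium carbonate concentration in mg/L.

Overall dilution factor = 9.999 × 500 × 2 × 50 = 5.00 × 10⁵.
Original = 1.67 ng/mL × 5.00 × 10⁵ = 8.35 × 10⁵ ng/mL = 835 mg/L.

835 mg/L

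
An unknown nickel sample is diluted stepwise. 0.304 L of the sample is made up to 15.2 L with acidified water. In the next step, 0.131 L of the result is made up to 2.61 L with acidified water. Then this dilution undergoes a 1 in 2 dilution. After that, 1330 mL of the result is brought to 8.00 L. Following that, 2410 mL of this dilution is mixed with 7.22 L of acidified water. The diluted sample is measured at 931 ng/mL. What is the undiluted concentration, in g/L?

44.6 g/L

Overall dilution factor = 50 × 19.92 × 2 × 6.015 × 3.996 = 4.79 × 10⁴.
Original = 931 ng/mL × 4.79 × 10⁴ = 4.46 × 10⁷ ng/mL = 44.6 g/L.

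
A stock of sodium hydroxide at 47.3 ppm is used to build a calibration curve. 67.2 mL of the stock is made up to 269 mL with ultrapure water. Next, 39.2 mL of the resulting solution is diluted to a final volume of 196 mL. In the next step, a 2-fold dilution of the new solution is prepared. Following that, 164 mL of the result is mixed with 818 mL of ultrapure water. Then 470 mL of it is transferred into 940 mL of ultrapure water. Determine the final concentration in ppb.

Overall dilution factor = 4.003 × 5 × 2 × 5.988 × 3 = 719.
47.3 ppm / 719 = 0.0658 ppm = 65.8 ppb.

65.8 ppb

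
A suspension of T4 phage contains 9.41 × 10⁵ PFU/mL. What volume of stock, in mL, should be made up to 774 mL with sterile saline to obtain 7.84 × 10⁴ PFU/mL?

V₁ = C₂V₂/C₁ = 7.84 × 10⁴ × 774 / 9.41 × 10⁵ = 64.5 mL.

64.5 mL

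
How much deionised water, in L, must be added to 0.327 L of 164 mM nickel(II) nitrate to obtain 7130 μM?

7130 μM = 7.13 mM.
V₂ = C₁V₁/C₂ = 164 × 0.327 / 7.13 = 7.52 L.
Diluent to add = V₂ − V₁ = 7.52 − 0.327 = 7.19 L.

7.19 L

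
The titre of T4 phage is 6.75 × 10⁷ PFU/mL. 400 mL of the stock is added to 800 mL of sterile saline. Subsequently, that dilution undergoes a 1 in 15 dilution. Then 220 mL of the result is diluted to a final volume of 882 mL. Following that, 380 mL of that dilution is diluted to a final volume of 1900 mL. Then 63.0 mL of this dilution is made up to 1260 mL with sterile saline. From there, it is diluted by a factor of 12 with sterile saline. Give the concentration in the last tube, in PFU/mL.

Overall dilution factor = 3 × 15 × 4.009 × 5 × 20 × 12 = 2.16 × 10⁵.
6.75 × 10⁷ PFU/mL / 2.16 × 10⁵ = 312 PFU/mL.

312 PFU/mL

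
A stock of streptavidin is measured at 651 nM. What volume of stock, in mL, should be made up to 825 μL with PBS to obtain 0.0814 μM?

0.103 mL

0.0814 μM = 81.4 nM.
V₁ = C₂V₂/C₁ = 81.4 × 825 / 651 = 103 μL = 0.103 mL.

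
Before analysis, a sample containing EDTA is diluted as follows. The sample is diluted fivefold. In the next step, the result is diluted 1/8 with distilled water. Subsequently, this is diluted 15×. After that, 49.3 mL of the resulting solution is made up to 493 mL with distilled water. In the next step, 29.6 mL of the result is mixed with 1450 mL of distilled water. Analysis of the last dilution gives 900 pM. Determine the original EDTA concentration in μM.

270 μM

Overall dilution factor = 5 × 8 × 15 × 10 × 49.99 = 3.00 × 10⁵.
Original = 900 pM × 3.00 × 10⁵ = 2.70 × 10⁸ pM = 270 μM.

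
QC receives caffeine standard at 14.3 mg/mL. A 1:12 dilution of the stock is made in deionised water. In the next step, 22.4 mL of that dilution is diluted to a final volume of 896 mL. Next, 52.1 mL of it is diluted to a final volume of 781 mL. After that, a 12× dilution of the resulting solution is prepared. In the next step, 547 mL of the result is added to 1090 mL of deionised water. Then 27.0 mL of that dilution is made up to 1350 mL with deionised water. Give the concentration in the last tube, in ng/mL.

1.11 ng/mL

Overall dilution factor = 12 × 40 × 14.99 × 12 × 2.993 × 50 = 1.29 × 10⁷.
14.3 mg/mL / 1.29 × 10⁷ = 1.11 × 10⁻⁶ mg/mL = 1.11 ng/mL.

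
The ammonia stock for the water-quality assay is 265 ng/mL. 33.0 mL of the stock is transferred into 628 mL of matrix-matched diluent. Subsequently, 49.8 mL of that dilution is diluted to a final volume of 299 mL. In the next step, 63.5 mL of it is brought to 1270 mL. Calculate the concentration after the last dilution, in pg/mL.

110 pg/mL

Overall dilution factor = 20.03 × 6.004 × 20 = 2405.
265 ng/mL / 2405 = 0.110 ng/mL = 110 pg/mL.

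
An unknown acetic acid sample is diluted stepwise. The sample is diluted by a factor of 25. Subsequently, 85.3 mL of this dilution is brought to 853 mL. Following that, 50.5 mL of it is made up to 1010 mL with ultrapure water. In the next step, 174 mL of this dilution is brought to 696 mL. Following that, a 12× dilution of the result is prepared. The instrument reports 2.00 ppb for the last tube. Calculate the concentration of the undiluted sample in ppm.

480 ppm

Overall dilution factor = 25 × 10 × 20 × 4 × 12 = 2.40 × 10⁵.
Original = 2.00 ppb × 2.40 × 10⁵ = 4.80 × 10⁵ ppb = 480 ppm.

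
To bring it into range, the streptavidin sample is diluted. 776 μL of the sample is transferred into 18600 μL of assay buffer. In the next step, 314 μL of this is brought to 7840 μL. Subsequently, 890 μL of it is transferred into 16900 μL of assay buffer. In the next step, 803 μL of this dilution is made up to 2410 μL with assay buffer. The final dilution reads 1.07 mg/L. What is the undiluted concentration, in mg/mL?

Overall dilution factor = 24.97 × 24.97 × 19.99 × 3.001 = 3.74 × 10⁴.
Original = 1.07 mg/L × 3.74 × 10⁴ = 4.00 × 10⁴ mg/L = 40.0 mg/mL.

40.0 mg/mL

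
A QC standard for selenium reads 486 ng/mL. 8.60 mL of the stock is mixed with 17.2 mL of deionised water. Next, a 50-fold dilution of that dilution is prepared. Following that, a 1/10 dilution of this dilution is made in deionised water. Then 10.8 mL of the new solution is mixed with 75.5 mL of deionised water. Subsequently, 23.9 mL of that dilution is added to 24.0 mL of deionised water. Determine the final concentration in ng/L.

20.2 ng/L

Overall dilution factor = 3 × 50 × 10 × 7.991 × 2.004 = 2.40 × 10⁴.
486 ng/mL / 2.40 × 10⁴ = 0.0202 ng/mL = 20.2 ng/L.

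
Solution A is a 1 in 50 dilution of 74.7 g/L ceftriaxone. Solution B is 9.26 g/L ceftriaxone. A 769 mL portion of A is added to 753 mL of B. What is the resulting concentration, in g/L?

C_A = 74.7 g/L / 50 = 1.49 g/L.
C_mix = (C_A·V_A + C_B·V_B)/(V_A + V_B) = (1.49×769 + 9.26×753) / 1522 = 5.34 g/L.

5.34 g/L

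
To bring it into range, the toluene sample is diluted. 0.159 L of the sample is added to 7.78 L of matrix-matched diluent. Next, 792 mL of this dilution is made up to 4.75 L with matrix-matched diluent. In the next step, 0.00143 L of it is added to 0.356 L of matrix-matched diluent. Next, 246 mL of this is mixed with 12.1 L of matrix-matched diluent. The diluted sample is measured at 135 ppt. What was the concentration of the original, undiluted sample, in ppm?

Overall dilution factor = 49.93 × 5.997 × 250.0 × 50.19 = 3.76 × 10⁶.
Original = 135 ppt × 3.76 × 10⁶ = 5.07 × 10⁸ ppt = 507 ppm.

507 ppm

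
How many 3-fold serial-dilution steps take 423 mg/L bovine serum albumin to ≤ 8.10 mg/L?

Need 3ⁿ ≥ 52.2, so n ≥ log(52.2)/log(3) = 3.60.
Minimum whole steps: n = 4.

4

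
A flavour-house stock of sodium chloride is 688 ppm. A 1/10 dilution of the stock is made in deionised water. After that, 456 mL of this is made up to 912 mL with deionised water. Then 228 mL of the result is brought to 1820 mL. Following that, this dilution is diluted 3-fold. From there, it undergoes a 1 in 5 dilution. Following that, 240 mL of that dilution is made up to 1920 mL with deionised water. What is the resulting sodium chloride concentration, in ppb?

Overall dilution factor = 10 × 2 × 7.982 × 3 × 5 × 8 = 1.92 × 10⁴.
688 ppm / 1.92 × 10⁴ = 0.0359 ppm = 35.9 ppb.

35.9 ppb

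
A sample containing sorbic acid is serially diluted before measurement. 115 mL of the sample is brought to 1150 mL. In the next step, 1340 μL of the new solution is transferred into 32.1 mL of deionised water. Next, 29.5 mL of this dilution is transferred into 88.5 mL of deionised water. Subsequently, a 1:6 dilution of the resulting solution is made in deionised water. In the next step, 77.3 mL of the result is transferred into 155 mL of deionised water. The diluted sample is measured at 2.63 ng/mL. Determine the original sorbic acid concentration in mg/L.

Overall dilution factor = 10 × 24.96 × 4 × 6 × 3.005 = 1.80 × 10⁴.
Original = 2.63 ng/mL × 1.80 × 10⁴ = 4.73 × 10⁴ ng/mL = 47.3 mg/L.

47.3 mg/L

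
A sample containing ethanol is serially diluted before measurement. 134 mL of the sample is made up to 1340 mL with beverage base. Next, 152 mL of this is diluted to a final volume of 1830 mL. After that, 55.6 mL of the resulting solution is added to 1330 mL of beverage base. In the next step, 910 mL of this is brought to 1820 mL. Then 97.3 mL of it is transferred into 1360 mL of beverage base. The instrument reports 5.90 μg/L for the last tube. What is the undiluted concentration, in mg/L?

530 mg/L

Overall dilution factor = 10 × 12.04 × 24.92 × 2 × 14.98 = 8.99 × 10⁴.
Original = 5.90 μg/L × 8.99 × 10⁴ = 5.30 × 10⁵ μg/L = 530 mg/L.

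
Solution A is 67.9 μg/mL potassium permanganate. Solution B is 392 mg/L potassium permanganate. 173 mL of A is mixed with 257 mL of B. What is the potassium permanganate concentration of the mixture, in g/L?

C_B = 392 mg/L = 392 μg/mL.
C_mix = (C_A·V_A + C_B·V_B)/(V_A + V_B) = (67.9×173 + 392×257) / 430.0 = 262 μg/mL = 0.262 g/L.

0.262 g/L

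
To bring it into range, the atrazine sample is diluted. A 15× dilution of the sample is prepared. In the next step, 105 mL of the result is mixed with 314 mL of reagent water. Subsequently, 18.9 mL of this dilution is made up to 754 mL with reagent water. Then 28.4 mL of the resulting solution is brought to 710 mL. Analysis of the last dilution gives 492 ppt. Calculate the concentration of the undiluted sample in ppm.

Overall dilution factor = 15 × 3.990 × 39.89 × 25 = 5.97 × 10⁴.
Original = 492 ppt × 5.97 × 10⁴ = 2.94 × 10⁷ ppt = 29.4 ppm.

29.4 ppm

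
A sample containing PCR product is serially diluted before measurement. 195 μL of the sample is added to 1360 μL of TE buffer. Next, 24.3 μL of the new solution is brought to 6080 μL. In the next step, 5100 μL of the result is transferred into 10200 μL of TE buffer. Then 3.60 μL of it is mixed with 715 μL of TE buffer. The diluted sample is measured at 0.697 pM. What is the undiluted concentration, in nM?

833 nM

Overall dilution factor = 7.974 × 250.2 × 3 × 199.6 = 1.19 × 10⁶.
Original = 0.697 pM × 1.19 × 10⁶ = 8.33 × 10⁵ pM = 833 nM.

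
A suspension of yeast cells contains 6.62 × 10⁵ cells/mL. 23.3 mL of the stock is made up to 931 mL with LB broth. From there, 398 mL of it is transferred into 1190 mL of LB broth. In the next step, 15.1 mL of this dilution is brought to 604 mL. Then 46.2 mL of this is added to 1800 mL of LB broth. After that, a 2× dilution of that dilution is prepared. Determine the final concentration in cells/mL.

1.30 cells/mL

Overall dilution factor = 39.96 × 3.990 × 40 × 39.96 × 2 = 5.10 × 10⁵.
6.62 × 10⁵ cells/mL / 5.10 × 10⁵ = 1.30 cells/mL.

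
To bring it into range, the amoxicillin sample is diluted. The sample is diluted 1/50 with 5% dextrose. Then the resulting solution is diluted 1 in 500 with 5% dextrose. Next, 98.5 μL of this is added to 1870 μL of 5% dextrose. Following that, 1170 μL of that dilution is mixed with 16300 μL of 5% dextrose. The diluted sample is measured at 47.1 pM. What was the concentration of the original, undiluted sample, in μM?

351 μM

Overall dilution factor = 50 × 500 × 19.98 × 14.93 = 7.46 × 10⁶.
Original = 47.1 pM × 7.46 × 10⁶ = 3.51 × 10⁸ pM = 351 μM.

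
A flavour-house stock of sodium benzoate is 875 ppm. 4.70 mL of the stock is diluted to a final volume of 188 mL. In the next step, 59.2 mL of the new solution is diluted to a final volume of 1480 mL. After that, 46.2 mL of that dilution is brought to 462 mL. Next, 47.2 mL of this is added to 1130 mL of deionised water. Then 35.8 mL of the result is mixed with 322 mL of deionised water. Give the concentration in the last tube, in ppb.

Overall dilution factor = 40 × 25 × 10 × 24.94 × 9.994 = 2.49 × 10⁶.
875 ppm / 2.49 × 10⁶ = 3.51 × 10⁻⁴ ppm = 0.351 ppb.

0.351 ppb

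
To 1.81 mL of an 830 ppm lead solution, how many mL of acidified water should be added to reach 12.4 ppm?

V₂ = C₁V₁/C₂ = 830 × 1.81 / 12.4 = 121 mL.
Diluent to add = V₂ − V₁ = 121 − 1.81 = 119 mL.

119 mL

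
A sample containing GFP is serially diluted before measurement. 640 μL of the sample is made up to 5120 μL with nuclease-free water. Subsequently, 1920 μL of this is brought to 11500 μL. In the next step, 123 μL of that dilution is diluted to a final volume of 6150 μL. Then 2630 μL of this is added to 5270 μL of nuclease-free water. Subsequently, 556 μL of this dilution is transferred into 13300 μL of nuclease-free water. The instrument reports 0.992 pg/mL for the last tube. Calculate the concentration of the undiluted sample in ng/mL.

Overall dilution factor = 8 × 5.990 × 50 × 3.004 × 24.92 = 1.79 × 10⁵.
Original = 0.992 pg/mL × 1.79 × 10⁵ = 1.78 × 10⁵ pg/mL = 178 ng/mL.

178 ng/mL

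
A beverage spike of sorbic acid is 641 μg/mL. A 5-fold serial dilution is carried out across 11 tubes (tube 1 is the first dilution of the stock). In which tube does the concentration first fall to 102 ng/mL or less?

Tube n has concentration 641 μg/mL / 5ⁿ.
Need 5ⁿ ≥ 641 μg/mL / 102 ng/mL = 6284, so n ≥ 5.43.
First such tube: n = 6.

tube 6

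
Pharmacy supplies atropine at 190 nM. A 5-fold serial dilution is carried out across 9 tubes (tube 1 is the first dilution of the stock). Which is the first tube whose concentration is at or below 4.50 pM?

tube 7

Tube n has concentration 190 nM / 5ⁿ.
Need 5ⁿ ≥ 190 nM / 4.50 pM = 4.22 × 10⁴, so n ≥ 6.62.
First such tube: n = 7.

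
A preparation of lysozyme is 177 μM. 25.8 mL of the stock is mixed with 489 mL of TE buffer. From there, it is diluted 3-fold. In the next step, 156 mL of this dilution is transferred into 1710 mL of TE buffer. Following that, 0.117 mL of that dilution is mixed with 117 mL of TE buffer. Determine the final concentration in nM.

0.247 nM

Overall dilution factor = 19.95 × 3 × 11.96 × 1001 = 7.17 × 10⁵.
177 μM / 7.17 × 10⁵ = 2.47 × 10⁻⁴ μM = 0.247 nM.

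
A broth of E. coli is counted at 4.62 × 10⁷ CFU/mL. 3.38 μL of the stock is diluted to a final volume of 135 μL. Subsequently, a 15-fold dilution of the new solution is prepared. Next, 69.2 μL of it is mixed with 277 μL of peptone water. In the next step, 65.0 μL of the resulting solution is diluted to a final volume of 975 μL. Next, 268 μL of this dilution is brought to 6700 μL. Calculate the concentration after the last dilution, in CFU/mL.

41.1 CFU/mL

Overall dilution factor = 39.94 × 15 × 5.003 × 15 × 25 = 1.12 × 10⁶.
4.62 × 10⁷ CFU/mL / 1.12 × 10⁶ = 41.1 CFU/mL.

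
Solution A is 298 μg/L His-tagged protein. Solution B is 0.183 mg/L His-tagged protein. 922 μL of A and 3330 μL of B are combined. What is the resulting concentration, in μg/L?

C_B = 0.183 mg/L = 183 μg/L.
C_mix = (C_A·V_A + C_B·V_B)/(V_A + V_B) = (298×922 + 183×3330) / 4252 = 208 μg/L.

208 μg/L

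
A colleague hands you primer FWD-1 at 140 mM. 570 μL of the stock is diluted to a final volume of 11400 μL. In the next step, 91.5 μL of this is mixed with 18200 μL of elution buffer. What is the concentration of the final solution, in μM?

Overall dilution factor = 20 × 199.9 = 3998.
140 mM / 3998 = 0.0350 mM = 35.0 μM.

35.0 μM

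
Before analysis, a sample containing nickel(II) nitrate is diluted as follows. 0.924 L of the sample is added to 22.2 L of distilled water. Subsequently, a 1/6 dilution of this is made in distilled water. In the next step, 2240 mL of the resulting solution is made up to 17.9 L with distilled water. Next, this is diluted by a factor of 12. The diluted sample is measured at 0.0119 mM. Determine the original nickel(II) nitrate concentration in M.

Overall dilution factor = 25.03 × 6 × 7.991 × 12 = 1.44 × 10⁴.
Original = 0.0119 mM × 1.44 × 10⁴ = 171 mM = 0.171 M.

0.171 M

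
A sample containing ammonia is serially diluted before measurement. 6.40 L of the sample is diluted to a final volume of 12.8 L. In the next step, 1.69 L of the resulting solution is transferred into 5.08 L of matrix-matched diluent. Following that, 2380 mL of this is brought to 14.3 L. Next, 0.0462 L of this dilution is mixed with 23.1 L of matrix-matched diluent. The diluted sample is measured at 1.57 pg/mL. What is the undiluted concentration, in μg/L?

Overall dilution factor = 2 × 4.006 × 6.008 × 501 = 2.41 × 10⁴.
Original = 1.57 pg/mL × 2.41 × 10⁴ = 3.79 × 10⁴ pg/mL = 37.9 μg/L.

37.9 μg/L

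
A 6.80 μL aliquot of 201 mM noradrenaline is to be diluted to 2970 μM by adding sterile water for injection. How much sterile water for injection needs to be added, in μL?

2970 μM = 2.97 mM.
V₂ = C₁V₁/C₂ = 201 × 6.80 / 2.97 = 460 μL.
Diluent to add = V₂ − V₁ = 460 − 6.80 = 453 μL.

453 μL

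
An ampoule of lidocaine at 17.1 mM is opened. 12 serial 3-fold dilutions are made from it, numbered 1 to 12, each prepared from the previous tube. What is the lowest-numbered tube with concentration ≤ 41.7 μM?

tube 6

Tube n has concentration 17.1 mM / 3ⁿ.
Need 3ⁿ ≥ 17.1 mM / 41.7 μM = 410, so n ≥ 5.48.
First such tube: n = 6.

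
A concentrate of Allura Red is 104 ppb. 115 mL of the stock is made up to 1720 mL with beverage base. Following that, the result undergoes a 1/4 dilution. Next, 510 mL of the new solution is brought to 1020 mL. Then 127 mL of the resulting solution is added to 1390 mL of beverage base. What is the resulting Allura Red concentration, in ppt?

72.8 ppt

Overall dilution factor = 14.96 × 4 × 2 × 11.94 = 1429.
104 ppb / 1429 = 0.0728 ppb = 72.8 ppt.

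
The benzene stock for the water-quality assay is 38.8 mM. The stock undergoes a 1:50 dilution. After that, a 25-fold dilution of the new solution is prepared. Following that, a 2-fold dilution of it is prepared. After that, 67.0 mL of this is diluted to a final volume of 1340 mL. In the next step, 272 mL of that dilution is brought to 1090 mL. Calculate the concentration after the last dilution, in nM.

Overall dilution factor = 50 × 25 × 2 × 20 × 4.007 = 2.00 × 10⁵.
38.8 mM / 2.00 × 10⁵ = 1.94 × 10⁻⁴ mM = 194 nM.

194 nM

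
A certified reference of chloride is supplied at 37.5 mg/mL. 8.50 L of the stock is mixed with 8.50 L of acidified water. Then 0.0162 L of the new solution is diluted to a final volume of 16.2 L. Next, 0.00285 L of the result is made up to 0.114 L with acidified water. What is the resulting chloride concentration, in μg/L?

Overall dilution factor = 2 × 1000 × 40 = 8.00 × 10⁴.
37.5 mg/mL / 8.00 × 10⁴ = 4.69 × 10⁻⁴ mg/mL = 469 μg/L.

469 μg/L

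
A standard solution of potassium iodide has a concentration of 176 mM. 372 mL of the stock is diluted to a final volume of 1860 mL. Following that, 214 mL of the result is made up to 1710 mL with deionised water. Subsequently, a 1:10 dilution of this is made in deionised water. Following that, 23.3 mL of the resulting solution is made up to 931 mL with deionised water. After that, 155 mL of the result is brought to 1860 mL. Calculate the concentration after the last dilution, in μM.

Overall dilution factor = 5 × 7.991 × 10 × 39.96 × 12 = 1.92 × 10⁵.
176 mM / 1.92 × 10⁵ = 9.19 × 10⁻⁴ mM = 0.919 μM.

0.919 μM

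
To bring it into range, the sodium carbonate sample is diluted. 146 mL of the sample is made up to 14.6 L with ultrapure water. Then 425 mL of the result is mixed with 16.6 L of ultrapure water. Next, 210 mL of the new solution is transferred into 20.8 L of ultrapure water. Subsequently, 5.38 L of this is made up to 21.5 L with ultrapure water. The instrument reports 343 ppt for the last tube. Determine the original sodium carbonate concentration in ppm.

Overall dilution factor = 100 × 40.06 × 100.0 × 3.996 = 1.60 × 10⁶.
Original = 343 ppt × 1.60 × 10⁶ = 5.49 × 10⁸ ppt = 549 ppm.

549 ppm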